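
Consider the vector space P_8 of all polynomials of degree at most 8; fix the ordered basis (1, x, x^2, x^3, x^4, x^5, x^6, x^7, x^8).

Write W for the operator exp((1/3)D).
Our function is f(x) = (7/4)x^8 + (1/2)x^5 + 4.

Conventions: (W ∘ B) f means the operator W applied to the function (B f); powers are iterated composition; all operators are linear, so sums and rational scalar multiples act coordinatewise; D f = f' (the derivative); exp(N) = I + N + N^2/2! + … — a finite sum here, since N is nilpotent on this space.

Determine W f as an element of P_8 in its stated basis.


the image equals g(x) = (7/4)x^8 + (14/3)x^7 + (49/9)x^6 + (223/54)x^5 + (190/81)x^4 + (233/243)x^3 + (184/729)x^2 + (163/4374)x + 105037/26244

order-1 term: (14/3)x^7 + (5/6)x^4
order-2 term: (49/9)x^6 + (5/9)x^3
order-3 term: (98/27)x^5 + (5/27)x^2
order-4 term: (245/162)x^4 + (5/162)x
order-5 term: (98/243)x^3 + 1/486
order-6 term: (49/729)x^2
order-7 term: (14/2187)x
order-8 term: 7/26244
the series for exp((1/3)D) f terminates at order 8
exp((1/3)D) f = (7/4)x^8 + (14/3)x^7 + (49/9)x^6 + (223/54)x^5 + (190/81)x^4 + (233/243)x^3 + (184/729)x^2 + (163/4374)x + 105037/26244


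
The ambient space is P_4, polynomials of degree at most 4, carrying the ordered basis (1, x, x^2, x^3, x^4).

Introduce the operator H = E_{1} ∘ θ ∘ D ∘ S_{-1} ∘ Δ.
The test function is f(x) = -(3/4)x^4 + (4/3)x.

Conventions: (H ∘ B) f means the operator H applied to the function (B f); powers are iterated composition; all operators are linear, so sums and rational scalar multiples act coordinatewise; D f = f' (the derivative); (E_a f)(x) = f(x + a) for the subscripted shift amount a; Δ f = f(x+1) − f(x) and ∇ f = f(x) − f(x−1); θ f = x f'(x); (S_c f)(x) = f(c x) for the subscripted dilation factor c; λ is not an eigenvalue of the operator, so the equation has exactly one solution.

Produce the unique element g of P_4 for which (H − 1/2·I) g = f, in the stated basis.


write g with unknown coordinates in the stated basis and equate coefficients in (H − 1/2·I) g = f
solving from the highest basis element down gives g = (3/2)x^4 - 72x^2 - (332/3)x - 36
check: H g = -36x^2 - 54x - 18
so H g − 1/2·g = -(3/4)x^4 + (4/3)x = f ✓

g(x) = (3/2)x^4 - 72x^2 - (332/3)x - 36


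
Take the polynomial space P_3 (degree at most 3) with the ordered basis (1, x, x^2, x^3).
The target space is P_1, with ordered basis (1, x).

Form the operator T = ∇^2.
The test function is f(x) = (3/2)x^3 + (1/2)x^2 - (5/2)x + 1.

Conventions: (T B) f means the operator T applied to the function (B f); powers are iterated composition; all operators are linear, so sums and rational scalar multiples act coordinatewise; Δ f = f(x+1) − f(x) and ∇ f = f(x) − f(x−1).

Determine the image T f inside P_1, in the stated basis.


∇ f = (9/2)x^2 - (7/2)x - 3/2
∇ ∇ f = 9x - 8

the result is g(x) = 9x - 8


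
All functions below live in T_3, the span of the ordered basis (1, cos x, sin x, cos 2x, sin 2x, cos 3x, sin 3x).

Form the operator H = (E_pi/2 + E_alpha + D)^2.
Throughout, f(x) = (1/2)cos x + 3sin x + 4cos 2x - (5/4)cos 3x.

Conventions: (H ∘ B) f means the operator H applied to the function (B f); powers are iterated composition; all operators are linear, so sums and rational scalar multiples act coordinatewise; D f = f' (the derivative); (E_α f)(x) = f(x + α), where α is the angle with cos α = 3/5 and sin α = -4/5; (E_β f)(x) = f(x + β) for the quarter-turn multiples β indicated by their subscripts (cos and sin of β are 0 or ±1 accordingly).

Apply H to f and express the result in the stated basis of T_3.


E_pi/2 f = 3cos x - (1/2)sin x - 4cos 2x - (5/4)sin 3x
E_alpha f = -(21/10)cos x + (11/5)sin x - (28/25)cos 2x + (96/25)sin 2x + (117/100)cos 3x - (11/25)sin 3x
D f = 3cos x - (1/2)sin x - 8sin 2x + (15/4)sin 3x
(E_pi/2 + E_alpha + D) f = (39/10)cos x + (6/5)sin x - (128/25)cos 2x - (104/25)sin 2x + (117/100)cos 3x + (103/50)sin 3x
E_pi/2 (E_pi/2 + E_alpha + D) f = (6/5)cos x - (39/10)sin x + (128/25)cos 2x + (104/25)sin 2x - (103/50)cos 3x + (117/100)sin 3x
E_alpha (E_pi/2 + E_alpha + D) f = (69/50)cos x + (96/25)sin x + (3392/625)cos 2x - (2344/625)sin 2x - (22753/12500)cos 3x - (9477/6250)sin 3x
D (E_pi/2 + E_alpha + D) f = (6/5)cos x - (39/10)sin x - (208/25)cos 2x + (256/25)sin 2x + (309/50)cos 3x - (351/100)sin 3x
(E_pi/2 + E_alpha + D) (E_pi/2 + E_alpha + D) f = (189/50)cos x - (99/25)sin x + (1392/625)cos 2x + (6656/625)sin 2x + (28747/12500)cos 3x - (12051/3125)sin 3x

g(x) = (189/50)cos x - (99/25)sin x + (1392/625)cos 2x + (6656/625)sin 2x + (28747/12500)cos 3x - (12051/3125)sin 3x


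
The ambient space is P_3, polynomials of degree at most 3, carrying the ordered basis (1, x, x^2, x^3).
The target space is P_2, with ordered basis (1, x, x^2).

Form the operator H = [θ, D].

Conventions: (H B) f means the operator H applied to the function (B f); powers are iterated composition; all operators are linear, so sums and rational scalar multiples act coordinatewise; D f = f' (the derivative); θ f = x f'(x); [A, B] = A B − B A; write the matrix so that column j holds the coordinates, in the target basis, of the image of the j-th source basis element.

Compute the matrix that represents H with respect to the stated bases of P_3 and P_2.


image of 1: 0
image of x: -1
image of x^2: -2x
image of x^3: -3x^2
each image's coordinates form column j of the matrix

the matrix is [[0, -1, 0, 0]; [0, 0, -2, 0]; [0, 0, 0, -3]] (rows listed top to bottom)


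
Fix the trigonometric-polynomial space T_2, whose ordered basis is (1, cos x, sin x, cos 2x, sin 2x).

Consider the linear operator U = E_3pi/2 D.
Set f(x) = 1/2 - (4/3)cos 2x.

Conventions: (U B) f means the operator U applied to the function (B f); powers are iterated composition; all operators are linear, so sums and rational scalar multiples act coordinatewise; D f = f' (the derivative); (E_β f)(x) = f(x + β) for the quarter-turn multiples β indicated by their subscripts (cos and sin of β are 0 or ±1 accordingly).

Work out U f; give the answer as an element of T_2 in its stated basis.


g(x) = -(8/3)sin 2x

D f = (8/3)sin 2x
E_3pi/2 D f = -(8/3)sin 2x


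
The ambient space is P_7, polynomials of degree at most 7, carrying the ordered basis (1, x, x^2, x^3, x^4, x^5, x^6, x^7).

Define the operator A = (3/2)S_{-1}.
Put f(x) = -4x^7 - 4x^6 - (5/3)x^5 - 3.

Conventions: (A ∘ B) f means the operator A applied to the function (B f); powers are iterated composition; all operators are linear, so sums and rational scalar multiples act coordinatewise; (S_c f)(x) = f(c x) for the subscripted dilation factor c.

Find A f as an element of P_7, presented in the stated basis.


g(x) = 6x^7 - 6x^6 + (5/2)x^5 - 9/2

S_{-1} f = 4x^7 - 4x^6 + (5/3)x^5 - 3
((3/2)S_{-1}) f = 6x^7 - 6x^6 + (5/2)x^5 - 9/2


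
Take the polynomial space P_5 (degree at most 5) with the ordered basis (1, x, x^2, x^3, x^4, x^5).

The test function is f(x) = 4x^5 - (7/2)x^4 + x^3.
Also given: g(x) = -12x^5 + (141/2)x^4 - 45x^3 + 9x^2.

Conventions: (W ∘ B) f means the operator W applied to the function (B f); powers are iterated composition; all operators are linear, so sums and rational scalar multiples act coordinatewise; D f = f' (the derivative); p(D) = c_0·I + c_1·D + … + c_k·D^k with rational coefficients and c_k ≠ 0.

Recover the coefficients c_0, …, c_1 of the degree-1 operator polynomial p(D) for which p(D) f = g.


c_0 = -3, c_1 = 3

D^0 f = 4x^5 - (7/2)x^4 + x^3
D^1 f = 20x^4 - 14x^3 + 3x^2
matching coefficients of g against c_0 f + c_1 Df + … from the top degree down determines the c_i
solution: c_0 = -3, c_1 = 3


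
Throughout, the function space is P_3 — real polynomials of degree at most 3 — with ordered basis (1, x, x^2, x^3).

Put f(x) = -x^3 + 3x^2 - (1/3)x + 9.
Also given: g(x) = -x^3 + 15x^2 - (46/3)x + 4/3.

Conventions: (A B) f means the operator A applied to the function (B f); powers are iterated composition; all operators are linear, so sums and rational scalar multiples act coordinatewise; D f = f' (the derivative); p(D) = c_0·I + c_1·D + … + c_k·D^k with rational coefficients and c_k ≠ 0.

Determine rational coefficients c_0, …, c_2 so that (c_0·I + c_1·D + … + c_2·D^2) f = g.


c_0 = 1, c_1 = -4, c_2 = -3/2

D^0 f = -x^3 + 3x^2 - (1/3)x + 9
D^1 f = -3x^2 + 6x - 1/3
D^2 f = -6x + 6
matching coefficients of g against c_0 f + c_1 Df + … from the top degree down determines the c_i
solution: c_0 = 1, c_1 = -4, c_2 = -3/2


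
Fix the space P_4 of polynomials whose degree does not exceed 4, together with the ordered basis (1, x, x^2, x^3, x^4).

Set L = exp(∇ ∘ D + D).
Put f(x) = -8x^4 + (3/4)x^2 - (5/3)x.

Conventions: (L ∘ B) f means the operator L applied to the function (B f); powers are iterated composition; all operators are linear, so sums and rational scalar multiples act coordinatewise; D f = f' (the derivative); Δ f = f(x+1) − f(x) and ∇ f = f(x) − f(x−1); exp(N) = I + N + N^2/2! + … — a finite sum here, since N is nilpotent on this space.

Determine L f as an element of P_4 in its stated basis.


g(x) = -8x^4 - 32x^3 - (573/4)x^2 - (769/6)x - 1625/12

order-1 term: -32x^3 - 96x^2 + (195/2)x - 193/6
order-2 term: -48x^2 - 192x + 3/4
order-3 term: -32x - 96
order-4 term: -8
the series for exp(∇ ∘ D + D) f terminates at order 4
exp(∇ ∘ D + D) f = -8x^4 - 32x^3 - (573/4)x^2 - (769/6)x - 1625/12


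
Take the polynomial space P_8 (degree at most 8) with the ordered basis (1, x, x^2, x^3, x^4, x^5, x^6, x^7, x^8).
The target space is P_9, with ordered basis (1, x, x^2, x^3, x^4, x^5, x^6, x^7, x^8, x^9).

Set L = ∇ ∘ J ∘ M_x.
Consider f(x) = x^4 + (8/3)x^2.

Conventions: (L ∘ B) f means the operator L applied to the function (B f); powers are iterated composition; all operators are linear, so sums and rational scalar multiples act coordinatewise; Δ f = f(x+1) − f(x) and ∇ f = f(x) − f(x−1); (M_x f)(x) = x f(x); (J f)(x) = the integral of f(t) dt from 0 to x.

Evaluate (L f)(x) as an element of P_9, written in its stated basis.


g(x) = x^5 - (5/2)x^4 + 6x^3 - (13/2)x^2 + (11/3)x - 5/6

M_x f = x^5 + (8/3)x^3
J M_x f = (1/6)x^6 + (2/3)x^4
∇ J M_x f = x^5 - (5/2)x^4 + 6x^3 - (13/2)x^2 + (11/3)x - 5/6


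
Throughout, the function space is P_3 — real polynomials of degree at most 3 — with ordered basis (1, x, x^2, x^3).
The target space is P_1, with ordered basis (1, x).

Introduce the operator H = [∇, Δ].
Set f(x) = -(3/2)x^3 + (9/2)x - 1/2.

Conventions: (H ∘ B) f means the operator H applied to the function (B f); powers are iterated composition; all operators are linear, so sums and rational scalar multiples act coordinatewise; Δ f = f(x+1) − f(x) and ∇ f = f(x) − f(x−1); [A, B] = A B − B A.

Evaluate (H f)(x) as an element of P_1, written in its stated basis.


g(x) = 0

Δ f = -(9/2)x^2 - (9/2)x + 3
∇ Δ f = -9x
∇ f = -(9/2)x^2 + (9/2)x + 3
Δ ∇ f = -9x
[∇, Δ] f = 0


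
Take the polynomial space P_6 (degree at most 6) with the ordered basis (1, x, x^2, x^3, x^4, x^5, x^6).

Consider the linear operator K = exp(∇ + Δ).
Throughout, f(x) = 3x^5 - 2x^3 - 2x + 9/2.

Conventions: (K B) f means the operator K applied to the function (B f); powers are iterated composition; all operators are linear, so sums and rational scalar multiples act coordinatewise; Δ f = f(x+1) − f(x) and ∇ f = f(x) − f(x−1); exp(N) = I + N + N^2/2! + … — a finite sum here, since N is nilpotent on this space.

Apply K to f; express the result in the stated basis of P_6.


g(x) = 3x^5 + 30x^4 + 118x^3 + 288x^2 + 454x + 645/2

order-1 term: 30x^4 + 48x^2 - 2
order-2 term: 120x^3 + 216x
order-3 term: 240x^2 + 224
order-4 term: 240x
order-5 term: 96
the series for exp(∇ + Δ) f terminates at order 5
exp(∇ + Δ) f = 3x^5 + 30x^4 + 118x^3 + 288x^2 + 454x + 645/2


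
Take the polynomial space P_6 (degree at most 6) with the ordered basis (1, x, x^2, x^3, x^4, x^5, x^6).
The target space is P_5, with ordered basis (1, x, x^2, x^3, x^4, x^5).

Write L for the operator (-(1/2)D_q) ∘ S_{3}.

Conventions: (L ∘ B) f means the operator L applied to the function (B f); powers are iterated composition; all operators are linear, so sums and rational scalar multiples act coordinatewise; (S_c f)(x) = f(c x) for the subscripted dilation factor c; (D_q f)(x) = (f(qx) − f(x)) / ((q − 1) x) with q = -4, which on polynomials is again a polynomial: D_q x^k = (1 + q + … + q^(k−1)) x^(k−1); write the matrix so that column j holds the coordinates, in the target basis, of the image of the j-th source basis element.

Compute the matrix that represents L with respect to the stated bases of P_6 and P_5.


the matrix is [[0, -3/2, 0, 0, 0, 0, 0]; [0, 0, 27/2, 0, 0, 0, 0]; [0, 0, 0, -351/2, 0, 0, 0]; [0, 0, 0, 0, 4131/2, 0, 0]; [0, 0, 0, 0, 0, -49815/2, 0]; [0, 0, 0, 0, 0, 0, 597051/2]] (rows listed top to bottom)

image of 1: 0
image of x: -3/2
image of x^2: (27/2)x
image of x^3: -(351/2)x^2
image of x^4: (4131/2)x^3
image of x^5: -(49815/2)x^4
image of x^6: (597051/2)x^5
each image's coordinates form column j of the matrix


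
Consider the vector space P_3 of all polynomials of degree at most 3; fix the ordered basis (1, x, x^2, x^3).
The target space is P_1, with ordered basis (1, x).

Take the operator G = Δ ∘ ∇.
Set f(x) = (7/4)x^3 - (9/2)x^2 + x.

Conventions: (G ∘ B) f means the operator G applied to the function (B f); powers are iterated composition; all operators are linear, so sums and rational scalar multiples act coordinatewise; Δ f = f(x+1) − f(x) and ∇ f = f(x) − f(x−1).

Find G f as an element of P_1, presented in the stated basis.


the result is g(x) = (21/2)x - 9

∇ f = (21/4)x^2 - (57/4)x + 29/4
Δ ∇ f = (21/2)x - 9


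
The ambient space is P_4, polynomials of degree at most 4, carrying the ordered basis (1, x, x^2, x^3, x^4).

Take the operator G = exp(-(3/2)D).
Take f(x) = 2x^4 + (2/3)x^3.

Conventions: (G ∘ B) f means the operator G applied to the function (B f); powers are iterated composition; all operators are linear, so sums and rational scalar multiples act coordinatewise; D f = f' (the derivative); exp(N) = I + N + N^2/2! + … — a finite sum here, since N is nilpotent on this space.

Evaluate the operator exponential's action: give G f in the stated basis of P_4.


g(x) = 2x^4 - (34/3)x^3 + 24x^2 - (45/2)x + 63/8

order-1 term: -12x^3 - 3x^2
order-2 term: 27x^2 + (9/2)x
order-3 term: -27x - 9/4
order-4 term: 81/8
the series for exp(-(3/2)D) f terminates at order 4
exp(-(3/2)D) f = 2x^4 - (34/3)x^3 + 24x^2 - (45/2)x + 63/8


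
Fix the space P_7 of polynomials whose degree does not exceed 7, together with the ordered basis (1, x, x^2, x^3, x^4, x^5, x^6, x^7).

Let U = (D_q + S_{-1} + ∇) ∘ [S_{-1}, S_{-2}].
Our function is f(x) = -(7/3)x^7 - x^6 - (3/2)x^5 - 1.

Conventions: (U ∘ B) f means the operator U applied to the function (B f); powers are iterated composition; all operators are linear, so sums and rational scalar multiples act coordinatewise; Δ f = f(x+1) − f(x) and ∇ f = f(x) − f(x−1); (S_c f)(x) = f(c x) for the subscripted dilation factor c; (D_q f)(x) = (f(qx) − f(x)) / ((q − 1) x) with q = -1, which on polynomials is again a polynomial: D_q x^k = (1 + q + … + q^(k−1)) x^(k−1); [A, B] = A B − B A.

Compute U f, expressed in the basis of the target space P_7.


S_{-2} f = (896/3)x^7 - 64x^6 + 48x^5 - 1
S_{-1} S_{-2} f = -(896/3)x^7 - 64x^6 - 48x^5 - 1
S_{-1} f = (7/3)x^7 - x^6 + (3/2)x^5 - 1
S_{-2} S_{-1} f = -(896/3)x^7 - 64x^6 - 48x^5 - 1
[S_{-1}, S_{-2}] f = 0
D_q [S_{-1}, S_{-2}] f = 0
S_{-1} [S_{-1}, S_{-2}] f = 0
∇ [S_{-1}, S_{-2}] f = 0
(D_q + S_{-1} + ∇) [S_{-1}, S_{-2}] f = 0

g(x) = 0


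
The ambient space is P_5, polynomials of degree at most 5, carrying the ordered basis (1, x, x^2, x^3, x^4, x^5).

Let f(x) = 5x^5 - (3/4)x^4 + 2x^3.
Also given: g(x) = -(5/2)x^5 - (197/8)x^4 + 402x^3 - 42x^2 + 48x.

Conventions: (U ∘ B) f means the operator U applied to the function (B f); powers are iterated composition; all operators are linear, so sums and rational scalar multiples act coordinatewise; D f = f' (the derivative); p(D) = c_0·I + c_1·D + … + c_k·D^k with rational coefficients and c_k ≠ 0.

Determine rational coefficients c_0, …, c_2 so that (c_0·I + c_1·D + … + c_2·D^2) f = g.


D^0 f = 5x^5 - (3/4)x^4 + 2x^3
D^1 f = 25x^4 - 3x^3 + 6x^2
D^2 f = 100x^3 - 9x^2 + 12x
matching coefficients of g against c_0 f + c_1 Df + … from the top degree down determines the c_i
solution: c_0 = -1/2, c_1 = -1, c_2 = 4

p(D) = -(1/2)·I − D + 4·D^2, i.e. c_0 = -1/2, c_1 = -1, c_2 = 4


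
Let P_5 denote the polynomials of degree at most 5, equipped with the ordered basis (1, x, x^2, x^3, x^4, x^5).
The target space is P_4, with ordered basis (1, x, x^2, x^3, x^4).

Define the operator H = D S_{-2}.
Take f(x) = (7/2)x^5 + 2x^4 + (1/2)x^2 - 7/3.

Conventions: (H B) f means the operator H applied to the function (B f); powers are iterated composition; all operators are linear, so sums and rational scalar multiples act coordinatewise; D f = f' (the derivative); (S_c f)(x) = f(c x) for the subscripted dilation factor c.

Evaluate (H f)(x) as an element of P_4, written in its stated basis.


the image equals g(x) = -560x^4 + 128x^3 + 4x

S_{-2} f = -112x^5 + 32x^4 + 2x^2 - 7/3
D S_{-2} f = -560x^4 + 128x^3 + 4x


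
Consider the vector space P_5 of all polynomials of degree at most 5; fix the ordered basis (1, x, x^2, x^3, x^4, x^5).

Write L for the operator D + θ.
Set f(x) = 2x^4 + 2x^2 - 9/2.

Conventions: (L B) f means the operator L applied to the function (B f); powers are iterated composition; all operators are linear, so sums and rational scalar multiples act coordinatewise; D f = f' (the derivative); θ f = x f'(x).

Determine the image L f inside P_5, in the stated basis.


g(x) = 8x^4 + 8x^3 + 4x^2 + 4x

D f = 8x^3 + 4x
θ f = 8x^4 + 4x^2
(D + θ) f = 8x^4 + 8x^3 + 4x^2 + 4x


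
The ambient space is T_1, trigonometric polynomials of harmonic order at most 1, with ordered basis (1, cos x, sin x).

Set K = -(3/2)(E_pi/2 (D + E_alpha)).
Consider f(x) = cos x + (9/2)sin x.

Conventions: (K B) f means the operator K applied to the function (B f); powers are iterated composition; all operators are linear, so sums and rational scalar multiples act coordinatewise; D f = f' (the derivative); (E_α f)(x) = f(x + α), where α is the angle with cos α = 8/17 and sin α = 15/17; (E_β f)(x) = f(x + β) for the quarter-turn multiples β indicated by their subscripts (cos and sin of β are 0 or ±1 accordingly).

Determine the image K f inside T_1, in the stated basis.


D f = (9/2)cos x - sin x
E_alpha f = (151/34)cos x + (21/17)sin x
(D + E_alpha) f = (152/17)cos x + (4/17)sin x
E_pi/2 (D + E_alpha) f = (4/17)cos x - (152/17)sin x
(-(3/2)(E_pi/2 (D + E_alpha))) f = -(6/17)cos x + (228/17)sin x

g(x) = -(6/17)cos x + (228/17)sin x


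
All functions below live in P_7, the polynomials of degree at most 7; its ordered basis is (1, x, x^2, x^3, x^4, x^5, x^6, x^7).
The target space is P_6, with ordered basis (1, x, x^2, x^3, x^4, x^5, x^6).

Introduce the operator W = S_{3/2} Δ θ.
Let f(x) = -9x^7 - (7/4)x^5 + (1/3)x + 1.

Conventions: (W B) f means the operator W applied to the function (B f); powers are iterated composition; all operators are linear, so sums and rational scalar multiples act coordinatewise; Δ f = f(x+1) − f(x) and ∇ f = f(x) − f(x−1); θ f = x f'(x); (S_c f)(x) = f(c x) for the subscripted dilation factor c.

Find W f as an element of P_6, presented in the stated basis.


the result is g(x) = -(321489/64)x^6 - (321489/32)x^5 - (728595/64)x^4 - (123795/16)x^3 - (25389/8)x^2 - (5817/8)x - 857/12

θ f = -63x^7 - (35/4)x^5 + (1/3)x
Δ θ f = -441x^6 - 1323x^5 - (8995/4)x^4 - (4585/2)x^3 - (2821/2)x^2 - (1939/4)x - 857/12
S_{3/2} Δ θ f = -(321489/64)x^6 - (321489/32)x^5 - (728595/64)x^4 - (123795/16)x^3 - (25389/8)x^2 - (5817/8)x - 857/12


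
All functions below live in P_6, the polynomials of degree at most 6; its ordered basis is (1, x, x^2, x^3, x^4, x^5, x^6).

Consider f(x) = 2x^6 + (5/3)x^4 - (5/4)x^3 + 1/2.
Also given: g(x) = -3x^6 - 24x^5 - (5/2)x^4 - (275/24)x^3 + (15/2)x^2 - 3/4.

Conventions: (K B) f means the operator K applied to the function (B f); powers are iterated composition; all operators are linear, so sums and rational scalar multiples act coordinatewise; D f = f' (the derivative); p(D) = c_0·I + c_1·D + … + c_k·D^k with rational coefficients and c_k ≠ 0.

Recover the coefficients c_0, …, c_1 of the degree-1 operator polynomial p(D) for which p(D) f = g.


c_0 = -3/2, c_1 = -2

D^0 f = 2x^6 + (5/3)x^4 - (5/4)x^3 + 1/2
D^1 f = 12x^5 + (20/3)x^3 - (15/4)x^2
matching coefficients of g against c_0 f + c_1 Df + … from the top degree down determines the c_i
solution: c_0 = -3/2, c_1 = -2


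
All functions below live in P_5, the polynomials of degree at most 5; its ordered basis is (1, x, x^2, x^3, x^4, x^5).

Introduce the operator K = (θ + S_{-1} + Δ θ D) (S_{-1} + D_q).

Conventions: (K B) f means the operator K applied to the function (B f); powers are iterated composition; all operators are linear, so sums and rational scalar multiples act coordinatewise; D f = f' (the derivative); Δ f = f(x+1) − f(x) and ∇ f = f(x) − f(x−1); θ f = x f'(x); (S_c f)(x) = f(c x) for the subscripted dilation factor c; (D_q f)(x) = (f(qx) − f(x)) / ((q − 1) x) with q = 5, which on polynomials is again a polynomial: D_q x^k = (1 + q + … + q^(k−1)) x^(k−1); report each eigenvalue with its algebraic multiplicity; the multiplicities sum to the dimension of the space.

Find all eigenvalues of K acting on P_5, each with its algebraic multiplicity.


λ = -4 (multiplicity 1), λ = -2 (multiplicity 1), λ = 0 (multiplicity 1), λ = 1 (multiplicity 1), λ = 3 (multiplicity 1), λ = 5 (multiplicity 1)

image of 1: 1
image of x: 1
image of x^2: 3x^2 + 2
image of x^3: -2x^3 + 93x^2 - 12x + 56
image of x^4: 5x^4 + 312x^3 + 36x^2 + 1908x + 948
image of x^5: -4x^5 + 3905x^4 - 80x^3 + 27996x^2 + 28036x + 9352
the matrix is upper triangular; its diagonal is (1, 0, 3, -2, 5, -4)
for a triangular matrix the eigenvalues are the diagonal entries, with algebraic multiplicity their repetition count


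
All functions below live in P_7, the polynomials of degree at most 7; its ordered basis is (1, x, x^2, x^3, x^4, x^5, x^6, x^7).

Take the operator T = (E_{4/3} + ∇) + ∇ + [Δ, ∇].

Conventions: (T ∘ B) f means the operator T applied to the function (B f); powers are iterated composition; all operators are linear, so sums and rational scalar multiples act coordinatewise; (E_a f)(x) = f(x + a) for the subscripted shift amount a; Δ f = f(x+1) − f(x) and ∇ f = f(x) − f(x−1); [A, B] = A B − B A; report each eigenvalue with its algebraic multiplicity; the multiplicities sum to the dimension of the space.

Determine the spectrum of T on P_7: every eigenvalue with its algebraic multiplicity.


λ = 1 (multiplicity 8)

image of 1: 1
image of x: x + 10/3
image of x^2: x^2 + (20/3)x - 2/9
image of x^3: x^3 + 10x^2 - (2/3)x + 118/27
image of x^4: x^4 + (40/3)x^3 - (4/3)x^2 + (472/27)x + 94/81
image of x^5: x^5 + (50/3)x^4 - (20/9)x^3 + (1180/27)x^2 + (470/81)x + 1510/243
image of x^6: x^6 + 20x^5 - (10/3)x^4 + (2360/27)x^3 + (470/27)x^2 + (3020/81)x + 2638/729
image of x^7: x^7 + (70/3)x^6 - (14/3)x^5 + (4130/27)x^4 + (3290/81)x^3 + (10570/81)x^2 + (18466/729)x + 20758/2187
the matrix is upper triangular; its diagonal is (1, 1, 1, 1, 1, 1, 1, 1)
for a triangular matrix the eigenvalues are the diagonal entries, with algebraic multiplicity their repetition count


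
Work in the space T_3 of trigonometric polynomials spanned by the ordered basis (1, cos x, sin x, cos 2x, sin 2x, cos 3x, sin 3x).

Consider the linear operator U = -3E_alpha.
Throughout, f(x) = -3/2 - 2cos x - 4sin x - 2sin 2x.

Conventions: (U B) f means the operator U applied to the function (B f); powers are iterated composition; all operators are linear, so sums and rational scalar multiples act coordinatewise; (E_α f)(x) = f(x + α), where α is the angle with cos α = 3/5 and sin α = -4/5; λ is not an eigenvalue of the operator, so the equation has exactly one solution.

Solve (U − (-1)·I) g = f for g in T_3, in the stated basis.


write g with unknown coordinates in the stated basis and equate coefficients in (U − (-1)·I) g = f
solving from the highest basis element down gives g = 3/4 + (7/4)cos x - (1/4)sin x + (36/73)cos 2x - (23/73)sin 2x
check: U g = -9/4 - (15/4)cos x - (15/4)sin x - (36/73)cos 2x - (123/73)sin 2x
so U g − (-1)·g = -3/2 - 2cos x - 4sin x - 2sin 2x = f ✓

the result is g(x) = 3/4 + (7/4)cos x - (1/4)sin x + (36/73)cos 2x - (23/73)sin 2x


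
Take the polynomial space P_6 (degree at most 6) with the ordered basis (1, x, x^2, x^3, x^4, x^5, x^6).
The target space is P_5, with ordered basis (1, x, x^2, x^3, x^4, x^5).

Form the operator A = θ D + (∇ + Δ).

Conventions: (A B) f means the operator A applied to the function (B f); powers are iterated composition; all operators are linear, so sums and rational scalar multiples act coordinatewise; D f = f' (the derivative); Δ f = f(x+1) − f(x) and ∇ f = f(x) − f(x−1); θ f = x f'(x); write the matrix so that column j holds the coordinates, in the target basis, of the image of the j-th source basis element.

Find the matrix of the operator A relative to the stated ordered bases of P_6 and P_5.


image of 1: 0
image of x: 2
image of x^2: 6x
image of x^3: 12x^2 + 2
image of x^4: 20x^3 + 8x
image of x^5: 30x^4 + 20x^2 + 2
image of x^6: 42x^5 + 40x^3 + 12x
each image's coordinates form column j of the matrix

the matrix is [[0, 2, 0, 2, 0, 2, 0]; [0, 0, 6, 0, 8, 0, 12]; [0, 0, 0, 12, 0, 20, 0]; [0, 0, 0, 0, 20, 0, 40]; [0, 0, 0, 0, 0, 30, 0]; [0, 0, 0, 0, 0, 0, 42]] (rows listed top to bottom)


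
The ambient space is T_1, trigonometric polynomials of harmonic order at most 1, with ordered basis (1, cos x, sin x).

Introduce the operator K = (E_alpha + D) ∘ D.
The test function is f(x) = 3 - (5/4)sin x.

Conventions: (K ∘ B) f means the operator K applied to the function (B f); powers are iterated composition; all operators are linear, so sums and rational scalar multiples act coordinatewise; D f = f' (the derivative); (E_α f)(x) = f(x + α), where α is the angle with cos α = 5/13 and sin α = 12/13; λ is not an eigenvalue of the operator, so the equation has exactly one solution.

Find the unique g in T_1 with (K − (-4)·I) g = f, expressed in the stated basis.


write g with unknown coordinates in the stated basis and equate coefficients in (K − (-4)·I) g = f
solving from the highest basis element down gives g = 3/4 + (25/232)cos x - (135/232)sin x
check: K g = -(25/58)cos x + (125/116)sin x
so K g − (-4)·g = 3 - (5/4)sin x = f ✓

g(x) = 3/4 + (25/232)cos x - (135/232)sin x


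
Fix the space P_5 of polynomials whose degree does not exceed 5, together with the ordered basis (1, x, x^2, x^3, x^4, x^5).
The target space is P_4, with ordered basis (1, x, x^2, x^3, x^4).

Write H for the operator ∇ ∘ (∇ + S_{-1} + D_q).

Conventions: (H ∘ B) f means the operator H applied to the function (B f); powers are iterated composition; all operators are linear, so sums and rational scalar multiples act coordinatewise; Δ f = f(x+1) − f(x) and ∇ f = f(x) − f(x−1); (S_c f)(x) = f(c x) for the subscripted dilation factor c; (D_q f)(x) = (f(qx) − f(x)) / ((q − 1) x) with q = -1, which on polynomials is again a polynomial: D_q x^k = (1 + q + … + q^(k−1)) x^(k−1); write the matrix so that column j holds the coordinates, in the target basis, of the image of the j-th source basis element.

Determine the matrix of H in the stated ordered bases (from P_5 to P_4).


image of 1: 0
image of x: -1
image of x^2: 2x + 1
image of x^3: -3x^2 + 11x - 8
image of x^4: 4x^3 + 6x^2 - 20x + 13
image of x^5: -5x^4 + 34x^3 - 76x^2 + 79x - 32
each image's coordinates form column j of the matrix

the matrix is [[0, -1, 1, -8, 13, -32]; [0, 0, 2, 11, -20, 79]; [0, 0, 0, -3, 6, -76]; [0, 0, 0, 0, 4, 34]; [0, 0, 0, 0, 0, -5]] (rows listed top to bottom)


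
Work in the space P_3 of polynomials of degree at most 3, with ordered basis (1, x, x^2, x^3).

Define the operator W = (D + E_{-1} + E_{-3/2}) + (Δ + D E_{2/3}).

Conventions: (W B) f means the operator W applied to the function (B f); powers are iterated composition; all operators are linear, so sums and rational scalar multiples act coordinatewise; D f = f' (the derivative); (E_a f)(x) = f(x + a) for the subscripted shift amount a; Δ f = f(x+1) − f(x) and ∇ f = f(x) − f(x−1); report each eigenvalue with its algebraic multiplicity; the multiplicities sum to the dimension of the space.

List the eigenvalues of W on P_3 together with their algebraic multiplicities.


image of 1: 2
image of x: 2x + 1/2
image of x^2: 2x^2 + x + 67/12
image of x^3: 2x^3 + (3/2)x^2 + (67/4)x - 49/24
the matrix is upper triangular; its diagonal is (2, 2, 2, 2)
for a triangular matrix the eigenvalues are the diagonal entries, with algebraic multiplicity their repetition count

λ = 2 (multiplicity 4)


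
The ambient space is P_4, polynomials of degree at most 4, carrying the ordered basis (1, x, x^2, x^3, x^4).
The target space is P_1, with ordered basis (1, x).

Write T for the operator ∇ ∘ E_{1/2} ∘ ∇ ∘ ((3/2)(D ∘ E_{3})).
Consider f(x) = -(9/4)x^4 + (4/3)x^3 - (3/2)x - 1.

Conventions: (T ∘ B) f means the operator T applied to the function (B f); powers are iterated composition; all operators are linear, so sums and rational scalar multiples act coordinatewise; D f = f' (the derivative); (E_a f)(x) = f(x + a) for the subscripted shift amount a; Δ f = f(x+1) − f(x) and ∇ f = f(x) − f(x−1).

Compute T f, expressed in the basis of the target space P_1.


the result is g(x) = -81x - 381/2

E_{3} f = -(9/4)x^4 - (77/3)x^3 - (219/2)x^2 - (417/2)x - 607/4
D E_{3} f = -9x^3 - 77x^2 - 219x - 417/2
((3/2)(D ∘ E_{3})) f = -(27/2)x^3 - (231/2)x^2 - (657/2)x - 1251/4
∇ ((3/2)(D ∘ E_{3})) f = -(81/2)x^2 - (381/2)x - 453/2
E_{1/2} ∇ ((3/2)(D ∘ E_{3})) f = -(81/2)x^2 - 231x - 2655/8
∇ E_{1/2} ∇ ((3/2)(D ∘ E_{3})) f = -81x - 381/2


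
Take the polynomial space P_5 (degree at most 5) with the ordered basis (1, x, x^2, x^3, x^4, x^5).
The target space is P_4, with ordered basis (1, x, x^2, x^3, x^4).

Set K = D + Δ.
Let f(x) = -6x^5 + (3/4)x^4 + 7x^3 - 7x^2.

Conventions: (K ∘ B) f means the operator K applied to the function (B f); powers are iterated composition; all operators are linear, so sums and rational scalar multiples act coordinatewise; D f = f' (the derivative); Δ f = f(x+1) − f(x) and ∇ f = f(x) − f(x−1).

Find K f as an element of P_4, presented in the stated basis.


D f = -30x^4 + 3x^3 + 21x^2 - 14x
Δ f = -30x^4 - 57x^3 - (69/2)x^2 - 20x - 21/4
(D + Δ) f = -60x^4 - 54x^3 - (27/2)x^2 - 34x - 21/4

the image equals g(x) = -60x^4 - 54x^3 - (27/2)x^2 - 34x - 21/4


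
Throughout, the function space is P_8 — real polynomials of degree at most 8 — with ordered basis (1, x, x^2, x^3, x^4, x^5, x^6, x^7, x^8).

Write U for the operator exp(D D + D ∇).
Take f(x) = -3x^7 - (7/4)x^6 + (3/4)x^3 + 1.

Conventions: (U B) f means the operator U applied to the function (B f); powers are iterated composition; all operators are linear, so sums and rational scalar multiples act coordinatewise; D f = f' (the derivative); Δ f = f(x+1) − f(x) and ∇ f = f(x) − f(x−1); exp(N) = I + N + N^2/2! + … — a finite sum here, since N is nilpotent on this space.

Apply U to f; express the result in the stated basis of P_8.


order-1 term: -252x^5 + 210x^4 - 315x^3 + 210x^2 - (129/2)x + 33/4
order-2 term: -5040x^3 + 6300x^2 - 5670x + 3885/2
order-3 term: -20160x + 13440
the series for exp(D D + D ∇) f terminates at order 3
exp(D D + D ∇) f = -3x^7 - (7/4)x^6 - 252x^5 + 210x^4 - (21417/4)x^3 + 6510x^2 - (51789/2)x + 61567/4

g(x) = -3x^7 - (7/4)x^6 - 252x^5 + 210x^4 - (21417/4)x^3 + 6510x^2 - (51789/2)x + 61567/4


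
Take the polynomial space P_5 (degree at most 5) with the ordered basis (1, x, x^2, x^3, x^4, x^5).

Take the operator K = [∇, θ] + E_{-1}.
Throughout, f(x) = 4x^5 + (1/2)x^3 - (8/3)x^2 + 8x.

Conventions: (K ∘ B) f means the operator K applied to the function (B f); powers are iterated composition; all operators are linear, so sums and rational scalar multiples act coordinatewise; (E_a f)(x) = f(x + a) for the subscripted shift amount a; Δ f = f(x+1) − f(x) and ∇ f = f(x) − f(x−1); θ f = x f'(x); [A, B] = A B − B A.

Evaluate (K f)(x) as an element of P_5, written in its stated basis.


the result is g(x) = 4x^5 - (79/2)x^3 + (232/3)x^2 - (107/2)x + 59/3

θ f = 20x^5 + (3/2)x^3 - (16/3)x^2 + 8x
∇ θ f = 100x^4 - 200x^3 + (409/2)x^2 - (691/6)x + 209/6
∇ f = 20x^4 - 40x^3 + (83/2)x^2 - (161/6)x + 91/6
θ ∇ f = 80x^4 - 120x^3 + 83x^2 - (161/6)x
[∇, θ] f = 20x^4 - 80x^3 + (243/2)x^2 - (265/3)x + 209/6
E_{-1} f = 4x^5 - 20x^4 + (81/2)x^3 - (265/6)x^2 + (209/6)x - 91/6
([∇, θ] + E_{-1}) f = 4x^5 - (79/2)x^3 + (232/3)x^2 - (107/2)x + 59/3


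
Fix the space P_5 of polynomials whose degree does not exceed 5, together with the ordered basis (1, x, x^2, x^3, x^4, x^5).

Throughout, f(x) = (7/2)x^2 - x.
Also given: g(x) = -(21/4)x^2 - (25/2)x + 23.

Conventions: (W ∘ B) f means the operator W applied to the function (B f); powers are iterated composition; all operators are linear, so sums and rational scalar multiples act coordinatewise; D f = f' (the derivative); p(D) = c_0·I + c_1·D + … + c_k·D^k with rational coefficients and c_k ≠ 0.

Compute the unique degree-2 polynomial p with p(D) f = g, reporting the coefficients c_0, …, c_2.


p(D) = -(3/2)·I − 2·D + 3·D^2, i.e. c_0 = -3/2, c_1 = -2, c_2 = 3

D^0 f = (7/2)x^2 - x
D^1 f = 7x - 1
D^2 f = 7
matching coefficients of g against c_0 f + c_1 Df + … from the top degree down determines the c_i
solution: c_0 = -3/2, c_1 = -2, c_2 = 3


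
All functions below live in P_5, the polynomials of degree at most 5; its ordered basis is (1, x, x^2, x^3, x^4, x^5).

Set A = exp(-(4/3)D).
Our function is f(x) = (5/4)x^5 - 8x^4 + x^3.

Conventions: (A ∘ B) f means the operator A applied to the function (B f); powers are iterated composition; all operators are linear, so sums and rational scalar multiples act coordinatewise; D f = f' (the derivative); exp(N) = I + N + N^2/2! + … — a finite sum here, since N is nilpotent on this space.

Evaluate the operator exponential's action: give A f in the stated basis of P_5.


the result is g(x) = (5/4)x^5 - (49/3)x^4 + (593/9)x^3 - (3212/27)x^2 + (8176/81)x - 8000/243

order-1 term: -(25/3)x^4 + (128/3)x^3 - 4x^2
order-2 term: (200/9)x^3 - (256/3)x^2 + (16/3)x
order-3 term: -(800/27)x^2 + (2048/27)x - 64/27
order-4 term: (1600/81)x - 2048/81
order-5 term: -1280/243
the series for exp(-(4/3)D) f terminates at order 5
exp(-(4/3)D) f = (5/4)x^5 - (49/3)x^4 + (593/9)x^3 - (3212/27)x^2 + (8176/81)x - 8000/243


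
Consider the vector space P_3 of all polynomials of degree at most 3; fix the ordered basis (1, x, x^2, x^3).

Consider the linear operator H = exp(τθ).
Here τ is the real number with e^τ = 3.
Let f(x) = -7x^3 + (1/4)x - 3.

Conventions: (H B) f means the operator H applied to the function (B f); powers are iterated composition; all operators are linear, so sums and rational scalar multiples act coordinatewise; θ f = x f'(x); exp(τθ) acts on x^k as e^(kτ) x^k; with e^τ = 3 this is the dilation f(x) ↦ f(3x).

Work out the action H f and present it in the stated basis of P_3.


the image equals g(x) = -189x^3 + (3/4)x - 3

exp(τθ) x^k = e^(kτ) x^k; with e^τ = 3 this sends x^k to 3^k x^k
x ↦ 3 x
x^3 ↦ 27 x^3
applying this coordinatewise to f: exp(τθ) f = -189x^3 + (3/4)x - 3


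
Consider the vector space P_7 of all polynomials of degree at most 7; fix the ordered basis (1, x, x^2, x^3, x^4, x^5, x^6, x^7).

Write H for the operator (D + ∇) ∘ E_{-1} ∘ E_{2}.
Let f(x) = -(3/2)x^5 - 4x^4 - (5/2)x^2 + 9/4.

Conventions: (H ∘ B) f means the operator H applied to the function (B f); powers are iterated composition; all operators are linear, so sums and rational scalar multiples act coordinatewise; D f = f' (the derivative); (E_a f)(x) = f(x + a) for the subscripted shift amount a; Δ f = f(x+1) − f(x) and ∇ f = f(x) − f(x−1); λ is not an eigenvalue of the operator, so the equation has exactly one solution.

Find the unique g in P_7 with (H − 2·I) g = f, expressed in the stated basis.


g(x) = (3/4)x^5 + (23/4)x^4 + (137/4)x^3 + (683/4)x^2 + 551x + 7129/8

write g with unknown coordinates in the stated basis and equate coefficients in (H − 2·I) g = f
solving from the highest basis element down gives g = (3/4)x^5 + (23/4)x^4 + (137/4)x^3 + (683/4)x^2 + 551x + 7129/8
check: H g = (15/2)x^4 + (137/2)x^3 + 339x^2 + 1102x + 3569/2
so H g − 2·g = -(3/2)x^5 - 4x^4 - (5/2)x^2 + 9/4 = f ✓


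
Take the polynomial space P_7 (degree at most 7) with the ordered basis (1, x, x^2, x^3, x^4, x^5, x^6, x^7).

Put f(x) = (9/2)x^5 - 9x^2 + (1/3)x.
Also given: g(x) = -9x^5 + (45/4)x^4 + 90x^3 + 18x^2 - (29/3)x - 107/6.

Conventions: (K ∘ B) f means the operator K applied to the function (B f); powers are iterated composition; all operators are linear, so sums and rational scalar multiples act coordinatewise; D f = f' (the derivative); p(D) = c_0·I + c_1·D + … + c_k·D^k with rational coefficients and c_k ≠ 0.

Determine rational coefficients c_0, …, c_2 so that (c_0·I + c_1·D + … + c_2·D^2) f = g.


D^0 f = (9/2)x^5 - 9x^2 + (1/3)x
D^1 f = (45/2)x^4 - 18x + 1/3
D^2 f = 90x^3 - 18
matching coefficients of g against c_0 f + c_1 Df + … from the top degree down determines the c_i
solution: c_0 = -2, c_1 = 1/2, c_2 = 1

c_0 = -2, c_1 = 1/2, c_2 = 1


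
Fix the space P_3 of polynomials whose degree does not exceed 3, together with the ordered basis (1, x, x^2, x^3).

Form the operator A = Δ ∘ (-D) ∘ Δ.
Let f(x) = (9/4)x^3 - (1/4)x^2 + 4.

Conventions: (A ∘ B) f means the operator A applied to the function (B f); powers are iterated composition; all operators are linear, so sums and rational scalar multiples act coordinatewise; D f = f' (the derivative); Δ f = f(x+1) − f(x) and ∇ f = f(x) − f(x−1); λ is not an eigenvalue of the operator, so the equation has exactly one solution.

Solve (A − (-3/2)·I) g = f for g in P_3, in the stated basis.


the image equals g(x) = (3/2)x^3 - (1/6)x^2 + 26/3

write g with unknown coordinates in the stated basis and equate coefficients in (A − (-3/2)·I) g = f
solving from the highest basis element down gives g = (3/2)x^3 - (1/6)x^2 + 26/3
check: A g = -9
so A g − (-3/2)·g = (9/4)x^3 - (1/4)x^2 + 4 = f ✓


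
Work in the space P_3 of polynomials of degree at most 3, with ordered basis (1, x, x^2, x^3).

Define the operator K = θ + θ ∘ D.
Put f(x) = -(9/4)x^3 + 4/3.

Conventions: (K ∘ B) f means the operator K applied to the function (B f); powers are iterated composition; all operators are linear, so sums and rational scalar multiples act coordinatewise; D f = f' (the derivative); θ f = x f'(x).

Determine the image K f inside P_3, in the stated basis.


the result is g(x) = -(27/4)x^3 - (27/2)x^2

θ f = -(27/4)x^3
D f = -(27/4)x^2
θ D f = -(27/2)x^2
(θ + θ ∘ D) f = -(27/4)x^3 - (27/2)x^2


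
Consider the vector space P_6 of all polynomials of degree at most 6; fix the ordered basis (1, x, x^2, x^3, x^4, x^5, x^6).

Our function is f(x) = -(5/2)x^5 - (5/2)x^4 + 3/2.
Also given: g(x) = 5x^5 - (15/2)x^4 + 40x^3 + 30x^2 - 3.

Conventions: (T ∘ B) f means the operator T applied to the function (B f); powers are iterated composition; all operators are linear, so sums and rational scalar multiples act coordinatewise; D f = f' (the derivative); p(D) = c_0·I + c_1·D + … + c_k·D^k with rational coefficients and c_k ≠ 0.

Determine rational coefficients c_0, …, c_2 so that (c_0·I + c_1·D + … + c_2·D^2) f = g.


D^0 f = -(5/2)x^5 - (5/2)x^4 + 3/2
D^1 f = -(25/2)x^4 - 10x^3
D^2 f = -50x^3 - 30x^2
matching coefficients of g against c_0 f + c_1 Df + … from the top degree down determines the c_i
solution: c_0 = -2, c_1 = 1, c_2 = -1

p(D) = -2·I + D − D^2, i.e. c_0 = -2, c_1 = 1, c_2 = -1
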